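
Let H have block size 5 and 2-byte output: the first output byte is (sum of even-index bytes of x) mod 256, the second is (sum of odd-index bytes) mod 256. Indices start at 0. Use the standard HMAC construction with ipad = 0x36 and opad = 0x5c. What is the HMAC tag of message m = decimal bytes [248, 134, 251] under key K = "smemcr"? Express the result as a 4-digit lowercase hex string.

c26b

Key "smemcr" = 73 6d 65 6d 63 72 is 6 bytes > B = 5, so hash it first: H(key) = 3b 4c, then zero-pad to 5 bytes: K' = 3b 4c 00 00 00.
K' ⊕ ipad = 0d 7a 36 36 36.  K' ⊕ opad = 67 10 5c 5c 5c.
Inner input = (K'⊕ipad) ∥ m = 0d 7a 36 36 36 ∥ f8 86 fb.
Inner hash: even-index sum = 255 mod 256 = 255; odd-index sum = 675 mod 256 = 163 → ff a3.
Outer input = (K'⊕opad) ∥ inner = 67 10 5c 5c 5c ∥ ff a3.
Outer hash (tag): even-index sum = 450 mod 256 = 194; odd-index sum = 363 mod 256 = 107 → c2 6b.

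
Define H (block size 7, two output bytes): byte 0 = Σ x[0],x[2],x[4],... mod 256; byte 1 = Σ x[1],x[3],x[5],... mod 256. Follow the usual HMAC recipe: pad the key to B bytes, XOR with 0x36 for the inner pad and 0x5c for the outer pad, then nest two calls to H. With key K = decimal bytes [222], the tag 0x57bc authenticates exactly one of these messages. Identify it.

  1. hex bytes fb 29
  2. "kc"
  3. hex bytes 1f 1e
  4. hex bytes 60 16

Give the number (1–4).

Key decimal bytes [222] = de is 1 byte ≤ B = 7; zero-pad to 7 bytes: K' = de 00 00 00 00 00 00.
K' ⊕ ipad = e8 36 36 36 36 36 36; K' ⊕ opad = 82 5c 5c 5c 5c 5c 5c.
m1: inner = H(e8 36 36 36 36 36 36 fb 29) = b3 9d; tag = H(82 5c 5c 5c 5c 5c 5c b3 9d) = 33c7
m2: inner = H(e8 36 36 36 36 36 36 6b 63) = ed 0d; tag = H(82 5c 5c 5c 5c 5c 5c ed 0d) = a301
m3: inner = H(e8 36 36 36 36 36 36 1f 1e) = a8 c1; tag = H(82 5c 5c 5c 5c 5c 5c a8 c1) = 57bc ← matches
m4: inner = H(e8 36 36 36 36 36 36 60 16) = a0 02; tag = H(82 5c 5c 5c 5c 5c 5c a0 02) = 98b4

3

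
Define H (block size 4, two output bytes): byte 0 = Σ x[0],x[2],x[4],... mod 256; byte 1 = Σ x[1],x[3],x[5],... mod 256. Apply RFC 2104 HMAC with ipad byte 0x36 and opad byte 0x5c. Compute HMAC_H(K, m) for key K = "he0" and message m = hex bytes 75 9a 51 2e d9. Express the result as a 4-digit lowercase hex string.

a3e6

Key "he0" = 68 65 30 is 3 bytes ≤ B = 4; zero-pad to 4 bytes: K' = 68 65 30 00.
K' ⊕ ipad = 5e 53 06 36.  K' ⊕ opad = 34 39 6c 5c.
Inner input = (K'⊕ipad) ∥ m = 5e 53 06 36 ∥ 75 9a 51 2e d9.
Inner hash: even-index sum = 515 mod 256 = 3; odd-index sum = 337 mod 256 = 81 → 03 51.
Outer input = (K'⊕opad) ∥ inner = 34 39 6c 5c ∥ 03 51.
Outer hash (tag): even-index sum = 163 mod 256 = 163; odd-index sum = 230 mod 256 = 230 → a3 e6.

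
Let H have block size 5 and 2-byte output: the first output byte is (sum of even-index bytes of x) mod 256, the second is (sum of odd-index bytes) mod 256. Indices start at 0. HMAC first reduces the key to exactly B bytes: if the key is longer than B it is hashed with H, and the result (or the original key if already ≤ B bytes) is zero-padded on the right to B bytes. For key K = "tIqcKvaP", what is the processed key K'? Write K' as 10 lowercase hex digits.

9172000000

|K| = 8 > B = 5, so first hash the key.
H(K): even-index sum = 401 mod 256 = 145; odd-index sum = 370 mod 256 = 114 → 91 72.
Zero-pad H(K) = 91 72 to 5 bytes: K' = 91 72 00 00 00.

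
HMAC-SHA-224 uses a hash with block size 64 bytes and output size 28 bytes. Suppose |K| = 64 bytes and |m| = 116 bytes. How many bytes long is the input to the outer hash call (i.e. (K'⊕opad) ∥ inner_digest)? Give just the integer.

Key is 64 ≤ 64 bytes, zero-padded: |K'| = 64.
Outer input = (K'⊕opad) ∥ H(inner) → 64 + 28 = 92 bytes.

92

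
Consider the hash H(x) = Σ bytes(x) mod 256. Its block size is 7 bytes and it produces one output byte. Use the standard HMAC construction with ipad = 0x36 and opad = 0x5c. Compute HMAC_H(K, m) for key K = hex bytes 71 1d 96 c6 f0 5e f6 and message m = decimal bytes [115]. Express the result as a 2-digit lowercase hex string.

Key hex bytes 71 1d 96 c6 f0 5e f6 is exactly B = 7 bytes: K' = 71 1d 96 c6 f0 5e f6.
K' ⊕ ipad = 47 2b a0 f0 c6 68 c0.  K' ⊕ opad = 2d 41 ca 9a ac 02 aa.
Inner input = (K'⊕ipad) ∥ m = 47 2b a0 f0 c6 68 c0 ∥ 73.
Inner hash: sum = 71+43+160+240+198+104+192+115 = 1123; mod 256 = 99 → 63.
Outer input = (K'⊕opad) ∥ inner = 2d 41 ca 9a ac 02 aa ∥ 63.
Outer hash (tag): sum = 45+65+202+154+172+2+170+99 = 909; mod 256 = 141 → 8d.

8d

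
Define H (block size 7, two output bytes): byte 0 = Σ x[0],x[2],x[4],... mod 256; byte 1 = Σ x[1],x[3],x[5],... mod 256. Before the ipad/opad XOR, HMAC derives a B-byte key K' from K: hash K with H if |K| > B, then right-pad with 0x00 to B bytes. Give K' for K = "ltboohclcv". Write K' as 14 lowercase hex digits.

|K| = 10 > B = 7, so first hash the key.
H(K): even-index sum = 515 mod 256 = 3; odd-index sum = 557 mod 256 = 45 → 03 2d.
Zero-pad H(K) = 03 2d to 7 bytes: K' = 03 2d 00 00 00 00 00.

032d0000000000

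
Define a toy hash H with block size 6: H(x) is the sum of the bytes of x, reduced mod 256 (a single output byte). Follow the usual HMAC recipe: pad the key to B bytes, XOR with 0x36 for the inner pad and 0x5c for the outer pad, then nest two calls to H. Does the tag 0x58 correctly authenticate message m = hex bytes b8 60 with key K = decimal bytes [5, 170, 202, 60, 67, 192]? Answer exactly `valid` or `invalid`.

valid

Key decimal bytes [5, 170, 202, 60, 67, 192] = 05 aa ca 3c 43 c0 is exactly B = 6 bytes: K' = 05 aa ca 3c 43 c0.
K' ⊕ ipad = 33 9c fc 0a 75 f6; K' ⊕ opad = 59 f6 96 60 1f 9c.
Inner hash: sum = 51+156+252+10+117+246+184+96 = 1112; mod 256 = 88 → 58.
Outer hash (recomputed tag): sum = 89+246+150+96+31+156+88 = 856; mod 256 = 88 → 58.
Recomputed tag = 58; claimed = 58 → match.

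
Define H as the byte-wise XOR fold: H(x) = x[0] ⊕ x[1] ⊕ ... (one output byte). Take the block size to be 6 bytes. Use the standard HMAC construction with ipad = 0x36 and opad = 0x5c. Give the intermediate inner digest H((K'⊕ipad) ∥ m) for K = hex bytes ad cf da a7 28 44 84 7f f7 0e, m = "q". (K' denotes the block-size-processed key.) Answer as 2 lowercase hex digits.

00

Key hex bytes ad cf da a7 28 44 84 7f f7 0e is 10 bytes > B = 6, so hash it first: H(key) = 71, then zero-pad to 6 bytes: K' = 71 00 00 00 00 00.
K' ⊕ ipad = 47 36 36 36 36 36.
Inner input = 47 36 36 36 36 36 ∥ 71.
Inner hash: XOR 47⊕36⊕36⊕36⊕36⊕36⊕71 = 00.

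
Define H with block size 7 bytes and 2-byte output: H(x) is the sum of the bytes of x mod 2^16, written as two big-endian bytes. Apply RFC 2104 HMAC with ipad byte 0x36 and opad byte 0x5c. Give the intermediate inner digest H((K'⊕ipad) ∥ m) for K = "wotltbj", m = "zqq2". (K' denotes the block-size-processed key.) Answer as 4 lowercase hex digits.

Key "wotltbj" = 77 6f 74 6c 74 62 6a is exactly B = 7 bytes: K' = 77 6f 74 6c 74 62 6a.
K' ⊕ ipad = 41 59 42 5a 42 54 5c.
Inner input = 41 59 42 5a 42 54 5c ∥ 7a 71 71 32.
Inner hash: sum = 65+89+66+90+66+84+92+122+113+113+50 = 950 → 03 b6.

03b6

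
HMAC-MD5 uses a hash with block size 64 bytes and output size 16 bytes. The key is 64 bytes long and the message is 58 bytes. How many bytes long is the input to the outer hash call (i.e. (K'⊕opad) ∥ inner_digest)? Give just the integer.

80

Key is 64 ≤ 64 bytes, zero-padded: |K'| = 64.
Outer input = (K'⊕opad) ∥ H(inner) → 64 + 16 = 80 bytes.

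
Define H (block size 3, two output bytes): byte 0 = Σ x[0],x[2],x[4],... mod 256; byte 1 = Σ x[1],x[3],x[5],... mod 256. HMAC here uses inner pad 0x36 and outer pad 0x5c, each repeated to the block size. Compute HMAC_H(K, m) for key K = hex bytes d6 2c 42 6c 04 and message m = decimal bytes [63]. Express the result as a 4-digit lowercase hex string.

Key hex bytes d6 2c 42 6c 04 is 5 bytes > B = 3, so hash it first: H(key) = 1c 98, then zero-pad to 3 bytes: K' = 1c 98 00.
K' ⊕ ipad = 2a ae 36.  K' ⊕ opad = 40 c4 5c.
Inner input = (K'⊕ipad) ∥ m = 2a ae 36 ∥ 3f.
Inner hash: even-index sum = 96 mod 256 = 96; odd-index sum = 237 mod 256 = 237 → 60 ed.
Outer input = (K'⊕opad) ∥ inner = 40 c4 5c ∥ 60 ed.
Outer hash (tag): even-index sum = 393 mod 256 = 137; odd-index sum = 292 mod 256 = 36 → 89 24.

8924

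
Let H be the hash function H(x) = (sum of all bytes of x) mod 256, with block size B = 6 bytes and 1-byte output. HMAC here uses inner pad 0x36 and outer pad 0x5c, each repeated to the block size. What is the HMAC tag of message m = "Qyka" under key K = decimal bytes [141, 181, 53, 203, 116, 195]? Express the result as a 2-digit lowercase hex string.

Key decimal bytes [141, 181, 53, 203, 116, 195] = 8d b5 35 cb 74 c3 is exactly B = 6 bytes: K' = 8d b5 35 cb 74 c3.
K' ⊕ ipad = bb 83 03 fd 42 f5.  K' ⊕ opad = d1 e9 69 97 28 9f.
Inner input = (K'⊕ipad) ∥ m = bb 83 03 fd 42 f5 ∥ 51 79 6b 61.
Inner hash: sum = 187+131+3+253+66+245+81+121+107+97 = 1291; mod 256 = 11 → 0b.
Outer input = (K'⊕opad) ∥ inner = d1 e9 69 97 28 9f ∥ 0b.
Outer hash (tag): sum = 209+233+105+151+40+159+11 = 908; mod 256 = 140 → 8c.

8c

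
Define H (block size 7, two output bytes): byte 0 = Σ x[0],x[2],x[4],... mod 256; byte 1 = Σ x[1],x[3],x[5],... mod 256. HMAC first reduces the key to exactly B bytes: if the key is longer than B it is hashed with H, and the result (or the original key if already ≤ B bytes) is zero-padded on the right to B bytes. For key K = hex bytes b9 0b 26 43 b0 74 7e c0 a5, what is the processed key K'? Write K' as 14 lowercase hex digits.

|K| = 9 > B = 7, so first hash the key.
H(K): even-index sum = 690 mod 256 = 178; odd-index sum = 386 mod 256 = 130 → b2 82.
Zero-pad H(K) = b2 82 to 7 bytes: K' = b2 82 00 00 00 00 00.

b2820000000000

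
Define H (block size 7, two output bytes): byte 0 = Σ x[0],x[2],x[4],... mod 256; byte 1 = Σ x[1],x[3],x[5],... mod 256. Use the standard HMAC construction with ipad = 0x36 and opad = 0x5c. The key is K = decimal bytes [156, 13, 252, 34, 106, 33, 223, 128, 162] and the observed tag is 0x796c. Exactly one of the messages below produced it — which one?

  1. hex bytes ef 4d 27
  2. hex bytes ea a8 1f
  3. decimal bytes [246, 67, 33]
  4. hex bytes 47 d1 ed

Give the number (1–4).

Key decimal bytes [156, 13, 252, 34, 106, 33, 223, 128, 162] = 9c 0d fc 22 6a 21 df 80 a2 is 9 bytes > B = 7, so hash it first: H(key) = 83 d0, then zero-pad to 7 bytes: K' = 83 d0 00 00 00 00 00.
K' ⊕ ipad = b5 e6 36 36 36 36 36; K' ⊕ opad = df 8c 5c 5c 5c 5c 5c.
m1: inner = H(b5 e6 36 36 36 36 36 ef 4d 27) = a4 68; tag = H(df 8c 5c 5c 5c 5c 5c a4 68) = 5be8
m2: inner = H(b5 e6 36 36 36 36 36 ea a8 1f) = ff 5b; tag = H(df 8c 5c 5c 5c 5c 5c ff 5b) = 4e43
m3: inner = H(b5 e6 36 36 36 36 36 f6 43 21) = 9a 69; tag = H(df 8c 5c 5c 5c 5c 5c 9a 69) = 5cde
m4: inner = H(b5 e6 36 36 36 36 36 47 d1 ed) = 28 86; tag = H(df 8c 5c 5c 5c 5c 5c 28 86) = 796c ← matches

4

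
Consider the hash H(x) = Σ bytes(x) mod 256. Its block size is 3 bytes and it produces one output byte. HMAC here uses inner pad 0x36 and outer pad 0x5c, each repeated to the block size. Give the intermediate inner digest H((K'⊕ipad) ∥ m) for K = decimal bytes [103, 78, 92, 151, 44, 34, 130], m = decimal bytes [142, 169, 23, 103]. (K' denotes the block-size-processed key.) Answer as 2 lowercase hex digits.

6f

Key decimal bytes [103, 78, 92, 151, 44, 34, 130] = 67 4e 5c 97 2c 22 82 is 7 bytes > B = 3, so hash it first: H(key) = 78, then zero-pad to 3 bytes: K' = 78 00 00.
K' ⊕ ipad = 4e 36 36.
Inner input = 4e 36 36 ∥ 8e a9 17 67.
Inner hash: sum = 78+54+54+142+169+23+103 = 623; mod 256 = 111 → 6f.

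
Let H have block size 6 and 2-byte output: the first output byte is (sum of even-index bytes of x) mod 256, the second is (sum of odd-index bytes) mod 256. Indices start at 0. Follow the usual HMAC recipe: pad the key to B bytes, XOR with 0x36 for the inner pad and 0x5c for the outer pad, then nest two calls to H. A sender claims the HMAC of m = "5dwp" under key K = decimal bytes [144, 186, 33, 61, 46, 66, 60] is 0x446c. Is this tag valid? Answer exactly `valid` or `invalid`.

valid

Key decimal bytes [144, 186, 33, 61, 46, 66, 60] = 90 ba 21 3d 2e 42 3c is 7 bytes > B = 6, so hash it first: H(key) = 1b 39, then zero-pad to 6 bytes: K' = 1b 39 00 00 00 00.
K' ⊕ ipad = 2d 0f 36 36 36 36; K' ⊕ opad = 47 65 5c 5c 5c 5c.
Inner hash: even-index sum = 325 mod 256 = 69; odd-index sum = 335 mod 256 = 79 → 45 4f.
Outer hash (recomputed tag): even-index sum = 324 mod 256 = 68; odd-index sum = 364 mod 256 = 108 → 44 6c.
Recomputed tag = 446c; claimed = 446c → match.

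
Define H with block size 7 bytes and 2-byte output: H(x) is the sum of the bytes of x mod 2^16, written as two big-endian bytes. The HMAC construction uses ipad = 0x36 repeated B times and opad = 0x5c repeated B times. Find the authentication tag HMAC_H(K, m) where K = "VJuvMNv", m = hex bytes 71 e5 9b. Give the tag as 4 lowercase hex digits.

Key "VJuvMNv" = 56 4a 75 76 4d 4e 76 is exactly B = 7 bytes: K' = 56 4a 75 76 4d 4e 76.
K' ⊕ ipad = 60 7c 43 40 7b 78 40.  K' ⊕ opad = 0a 16 29 2a 11 12 2a.
Inner input = (K'⊕ipad) ∥ m = 60 7c 43 40 7b 78 40 ∥ 71 e5 9b.
Inner hash: sum = 96+124+67+64+123+120+64+113+229+155 = 1155 → 04 83.
Outer input = (K'⊕opad) ∥ inner = 0a 16 29 2a 11 12 2a ∥ 04 83.
Outer hash (tag): sum = 10+22+41+42+17+18+42+4+131 = 327 → 01 47.

0147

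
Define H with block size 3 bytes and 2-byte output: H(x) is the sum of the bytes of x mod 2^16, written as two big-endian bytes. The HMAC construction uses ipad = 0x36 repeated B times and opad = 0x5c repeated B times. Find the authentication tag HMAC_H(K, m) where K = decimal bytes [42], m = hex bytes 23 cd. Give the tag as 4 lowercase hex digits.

Key decimal bytes [42] = 2a is 1 byte ≤ B = 3; zero-pad to 3 bytes: K' = 2a 00 00.
K' ⊕ ipad = 1c 36 36.  K' ⊕ opad = 76 5c 5c.
Inner input = (K'⊕ipad) ∥ m = 1c 36 36 ∥ 23 cd.
Inner hash: sum = 28+54+54+35+205 = 376 → 01 78.
Outer input = (K'⊕opad) ∥ inner = 76 5c 5c ∥ 01 78.
Outer hash (tag): sum = 118+92+92+1+120 = 423 → 01 a7.

01a7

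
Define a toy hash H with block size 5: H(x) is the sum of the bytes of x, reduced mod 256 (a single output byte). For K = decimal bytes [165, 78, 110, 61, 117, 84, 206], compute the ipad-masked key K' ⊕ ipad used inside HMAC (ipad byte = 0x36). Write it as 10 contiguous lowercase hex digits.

Key decimal bytes [165, 78, 110, 61, 117, 84, 206] = a5 4e 6e 3d 75 54 ce is 7 bytes > B = 5, so hash it first: H(key) = 35, then zero-pad to 5 bytes: K' = 35 00 00 00 00.
XOR each byte with 0x36: 35⊕36=03, 00⊕36=36, 00⊕36=36, 00⊕36=36, 00⊕36=36.

0336363636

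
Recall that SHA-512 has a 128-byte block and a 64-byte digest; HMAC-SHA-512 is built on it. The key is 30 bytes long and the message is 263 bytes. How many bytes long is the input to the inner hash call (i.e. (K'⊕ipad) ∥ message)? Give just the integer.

Key is 30 ≤ 128 bytes, zero-padded: |K'| = 128.
Inner input = (K'⊕ipad) ∥ m → 128 + 263 = 391 bytes.

391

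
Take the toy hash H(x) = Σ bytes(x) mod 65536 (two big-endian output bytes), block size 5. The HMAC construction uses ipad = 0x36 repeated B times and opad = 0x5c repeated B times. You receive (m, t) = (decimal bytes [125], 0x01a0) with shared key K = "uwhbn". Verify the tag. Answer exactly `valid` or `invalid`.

Key "uwhbn" = 75 77 68 62 6e is exactly B = 5 bytes: K' = 75 77 68 62 6e.
K' ⊕ ipad = 43 41 5e 54 58; K' ⊕ opad = 29 2b 34 3e 32.
Inner hash: sum = 67+65+94+84+88+125 = 523 → 02 0b.
Outer hash (recomputed tag): sum = 41+43+52+62+50+2+11 = 261 → 01 05.
Recomputed tag = 0105; claimed = 01a0 → mismatch.

invalid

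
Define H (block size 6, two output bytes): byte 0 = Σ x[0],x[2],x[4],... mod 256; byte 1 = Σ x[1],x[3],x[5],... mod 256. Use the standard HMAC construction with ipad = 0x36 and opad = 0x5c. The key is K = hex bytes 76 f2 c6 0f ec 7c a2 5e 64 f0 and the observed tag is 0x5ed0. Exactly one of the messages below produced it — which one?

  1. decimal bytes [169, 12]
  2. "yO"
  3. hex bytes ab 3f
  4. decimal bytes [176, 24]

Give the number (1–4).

Key hex bytes 76 f2 c6 0f ec 7c a2 5e 64 f0 is 10 bytes > B = 6, so hash it first: H(key) = 2e cb, then zero-pad to 6 bytes: K' = 2e cb 00 00 00 00.
K' ⊕ ipad = 18 fd 36 36 36 36; K' ⊕ opad = 72 97 5c 5c 5c 5c.
m1: inner = H(18 fd 36 36 36 36 a9 0c) = 2d 75; tag = H(72 97 5c 5c 5c 5c 2d 75) = 57c4
m2: inner = H(18 fd 36 36 36 36 79 4f) = fd b8; tag = H(72 97 5c 5c 5c 5c fd b8) = 2707
m3: inner = H(18 fd 36 36 36 36 ab 3f) = 2f a8; tag = H(72 97 5c 5c 5c 5c 2f a8) = 59f7
m4: inner = H(18 fd 36 36 36 36 b0 18) = 34 81; tag = H(72 97 5c 5c 5c 5c 34 81) = 5ed0 ← matches

4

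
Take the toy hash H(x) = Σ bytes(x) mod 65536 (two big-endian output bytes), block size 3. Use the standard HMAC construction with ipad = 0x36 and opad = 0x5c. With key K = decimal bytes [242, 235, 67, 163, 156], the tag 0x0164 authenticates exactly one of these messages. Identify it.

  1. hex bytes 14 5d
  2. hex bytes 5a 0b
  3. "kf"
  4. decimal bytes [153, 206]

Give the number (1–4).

3

Key decimal bytes [242, 235, 67, 163, 156] = f2 eb 43 a3 9c is 5 bytes > B = 3, so hash it first: H(key) = 03 5f, then zero-pad to 3 bytes: K' = 03 5f 00.
K' ⊕ ipad = 35 69 36; K' ⊕ opad = 5f 03 5c.
m1: inner = H(35 69 36 14 5d) = 01 45; tag = H(5f 03 5c 01 45) = 0104
m2: inner = H(35 69 36 5a 0b) = 01 39; tag = H(5f 03 5c 01 39) = 00f8
m3: inner = H(35 69 36 6b 66) = 01 a5; tag = H(5f 03 5c 01 a5) = 0164 ← matches
m4: inner = H(35 69 36 99 ce) = 02 3b; tag = H(5f 03 5c 02 3b) = 00fb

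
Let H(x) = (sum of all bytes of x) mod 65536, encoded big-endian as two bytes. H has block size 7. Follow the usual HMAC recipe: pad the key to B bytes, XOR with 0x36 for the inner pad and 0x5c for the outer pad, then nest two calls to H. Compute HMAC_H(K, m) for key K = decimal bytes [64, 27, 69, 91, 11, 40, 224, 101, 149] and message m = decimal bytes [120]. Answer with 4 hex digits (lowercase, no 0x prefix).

Key decimal bytes [64, 27, 69, 91, 11, 40, 224, 101, 149] = 40 1b 45 5b 0b 28 e0 65 95 is 9 bytes > B = 7, so hash it first: H(key) = 03 08, then zero-pad to 7 bytes: K' = 03 08 00 00 00 00 00.
K' ⊕ ipad = 35 3e 36 36 36 36 36.  K' ⊕ opad = 5f 54 5c 5c 5c 5c 5c.
Inner input = (K'⊕ipad) ∥ m = 35 3e 36 36 36 36 36 ∥ 78.
Inner hash: sum = 53+62+54+54+54+54+54+120 = 505 → 01 f9.
Outer input = (K'⊕opad) ∥ inner = 5f 54 5c 5c 5c 5c 5c ∥ 01 f9.
Outer hash (tag): sum = 95+84+92+92+92+92+92+1+249 = 889 → 03 79.

0379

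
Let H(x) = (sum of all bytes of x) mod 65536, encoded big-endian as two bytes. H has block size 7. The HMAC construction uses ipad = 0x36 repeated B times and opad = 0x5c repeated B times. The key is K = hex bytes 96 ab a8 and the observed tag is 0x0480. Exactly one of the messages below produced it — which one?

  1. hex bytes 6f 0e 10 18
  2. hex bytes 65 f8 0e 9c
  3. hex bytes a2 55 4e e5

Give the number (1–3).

Key hex bytes 96 ab a8 is 3 bytes ≤ B = 7; zero-pad to 7 bytes: K' = 96 ab a8 00 00 00 00.
K' ⊕ ipad = a0 9d 9e 36 36 36 36; K' ⊕ opad = ca f7 f4 5c 5c 5c 5c.
m1: inner = H(a0 9d 9e 36 36 36 36 6f 0e 10 18) = 03 58; tag = H(ca f7 f4 5c 5c 5c 5c 03 58) = 0480 ← matches
m2: inner = H(a0 9d 9e 36 36 36 36 65 f8 0e 9c) = 04 ba; tag = H(ca f7 f4 5c 5c 5c 5c 04 ba) = 04e3
m3: inner = H(a0 9d 9e 36 36 36 36 a2 55 4e e5) = 04 dd; tag = H(ca f7 f4 5c 5c 5c 5c 04 dd) = 0506

1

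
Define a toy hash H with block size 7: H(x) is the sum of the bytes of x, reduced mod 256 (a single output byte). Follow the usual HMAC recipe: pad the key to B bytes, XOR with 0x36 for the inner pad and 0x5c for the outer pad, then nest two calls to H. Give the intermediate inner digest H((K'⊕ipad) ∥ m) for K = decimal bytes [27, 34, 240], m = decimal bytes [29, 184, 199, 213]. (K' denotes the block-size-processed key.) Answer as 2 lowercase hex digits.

Key decimal bytes [27, 34, 240] = 1b 22 f0 is 3 bytes ≤ B = 7; zero-pad to 7 bytes: K' = 1b 22 f0 00 00 00 00.
K' ⊕ ipad = 2d 14 c6 36 36 36 36.
Inner input = 2d 14 c6 36 36 36 36 ∥ 1d b8 c7 d5.
Inner hash: sum = 45+20+198+54+54+54+54+29+184+199+213 = 1104; mod 256 = 80 → 50.

50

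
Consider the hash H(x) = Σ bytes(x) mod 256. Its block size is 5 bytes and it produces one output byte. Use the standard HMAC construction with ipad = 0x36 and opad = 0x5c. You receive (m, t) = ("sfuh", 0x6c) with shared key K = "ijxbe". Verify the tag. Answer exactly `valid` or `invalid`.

Key "ijxbe" = 69 6a 78 62 65 is exactly B = 5 bytes: K' = 69 6a 78 62 65.
K' ⊕ ipad = 5f 5c 4e 54 53; K' ⊕ opad = 35 36 24 3e 39.
Inner hash: sum = 95+92+78+84+83+115+102+117+104 = 870; mod 256 = 102 → 66.
Outer hash (recomputed tag): sum = 53+54+36+62+57+102 = 364; mod 256 = 108 → 6c.
Recomputed tag = 6c; claimed = 6c → match.

valid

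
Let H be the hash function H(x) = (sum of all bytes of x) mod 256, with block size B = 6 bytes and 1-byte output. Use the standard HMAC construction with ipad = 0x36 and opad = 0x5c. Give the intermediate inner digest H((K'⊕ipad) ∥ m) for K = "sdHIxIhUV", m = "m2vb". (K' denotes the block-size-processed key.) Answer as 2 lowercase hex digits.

8f

Key "sdHIxIhUV" = 73 64 48 49 78 49 68 55 56 is 9 bytes > B = 6, so hash it first: H(key) = 3c, then zero-pad to 6 bytes: K' = 3c 00 00 00 00 00.
K' ⊕ ipad = 0a 36 36 36 36 36.
Inner input = 0a 36 36 36 36 36 ∥ 6d 32 76 62.
Inner hash: sum = 10+54+54+54+54+54+109+50+118+98 = 655; mod 256 = 143 → 8f.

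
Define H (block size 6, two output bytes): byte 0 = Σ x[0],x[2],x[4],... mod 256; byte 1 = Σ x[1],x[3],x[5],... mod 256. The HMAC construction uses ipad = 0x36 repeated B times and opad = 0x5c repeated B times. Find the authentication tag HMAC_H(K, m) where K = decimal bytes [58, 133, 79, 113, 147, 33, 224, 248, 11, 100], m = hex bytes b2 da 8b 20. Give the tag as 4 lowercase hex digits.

ed92

Key decimal bytes [58, 133, 79, 113, 147, 33, 224, 248, 11, 100] = 3a 85 4f 71 93 21 e0 f8 0b 64 is 10 bytes > B = 6, so hash it first: H(key) = 07 73, then zero-pad to 6 bytes: K' = 07 73 00 00 00 00.
K' ⊕ ipad = 31 45 36 36 36 36.  K' ⊕ opad = 5b 2f 5c 5c 5c 5c.
Inner input = (K'⊕ipad) ∥ m = 31 45 36 36 36 36 ∥ b2 da 8b 20.
Inner hash: even-index sum = 474 mod 256 = 218; odd-index sum = 427 mod 256 = 171 → da ab.
Outer input = (K'⊕opad) ∥ inner = 5b 2f 5c 5c 5c 5c ∥ da ab.
Outer hash (tag): even-index sum = 493 mod 256 = 237; odd-index sum = 402 mod 256 = 146 → ed 92.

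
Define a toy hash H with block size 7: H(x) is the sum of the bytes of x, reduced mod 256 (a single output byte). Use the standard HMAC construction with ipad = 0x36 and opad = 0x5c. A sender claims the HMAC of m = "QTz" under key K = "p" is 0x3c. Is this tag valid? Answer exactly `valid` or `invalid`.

invalid

Key "p" = 70 is 1 byte ≤ B = 7; zero-pad to 7 bytes: K' = 70 00 00 00 00 00 00.
K' ⊕ ipad = 46 36 36 36 36 36 36; K' ⊕ opad = 2c 5c 5c 5c 5c 5c 5c.
Inner hash: sum = 70+54+54+54+54+54+54+81+84+122 = 681; mod 256 = 169 → a9.
Outer hash (recomputed tag): sum = 44+92+92+92+92+92+92+169 = 765; mod 256 = 253 → fd.
Recomputed tag = fd; claimed = 3c → mismatch.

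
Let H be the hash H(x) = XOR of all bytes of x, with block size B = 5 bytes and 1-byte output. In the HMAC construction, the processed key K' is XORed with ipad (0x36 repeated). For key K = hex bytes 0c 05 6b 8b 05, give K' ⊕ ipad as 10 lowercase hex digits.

Key hex bytes 0c 05 6b 8b 05 is exactly B = 5 bytes: K' = 0c 05 6b 8b 05.
XOR each byte with 0x36: 0c⊕36=3a, 05⊕36=33, 6b⊕36=5d, 8b⊕36=bd, 05⊕36=33.

3a335dbd33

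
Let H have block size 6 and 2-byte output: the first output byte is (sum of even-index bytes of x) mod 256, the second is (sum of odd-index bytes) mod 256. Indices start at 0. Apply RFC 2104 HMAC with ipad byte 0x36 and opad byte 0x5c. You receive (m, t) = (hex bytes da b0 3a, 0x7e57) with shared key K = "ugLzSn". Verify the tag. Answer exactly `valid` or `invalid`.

Key "ugLzSn" = 75 67 4c 7a 53 6e is exactly B = 6 bytes: K' = 75 67 4c 7a 53 6e.
K' ⊕ ipad = 43 51 7a 4c 65 58; K' ⊕ opad = 29 3b 10 26 0f 32.
Inner hash: even-index sum = 566 mod 256 = 54; odd-index sum = 421 mod 256 = 165 → 36 a5.
Outer hash (recomputed tag): even-index sum = 126 mod 256 = 126; odd-index sum = 312 mod 256 = 56 → 7e 38.
Recomputed tag = 7e38; claimed = 7e57 → mismatch.

invalid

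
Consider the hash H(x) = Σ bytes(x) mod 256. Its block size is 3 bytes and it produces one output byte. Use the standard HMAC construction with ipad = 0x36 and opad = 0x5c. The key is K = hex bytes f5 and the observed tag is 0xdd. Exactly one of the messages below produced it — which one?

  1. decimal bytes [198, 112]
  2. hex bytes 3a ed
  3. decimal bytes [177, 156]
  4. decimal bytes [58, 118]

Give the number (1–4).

Key hex bytes f5 is 1 byte ≤ B = 3; zero-pad to 3 bytes: K' = f5 00 00.
K' ⊕ ipad = c3 36 36; K' ⊕ opad = a9 5c 5c.
m1: inner = H(c3 36 36 c6 70) = 65; tag = H(a9 5c 5c 65) = c6
m2: inner = H(c3 36 36 3a ed) = 56; tag = H(a9 5c 5c 56) = b7
m3: inner = H(c3 36 36 b1 9c) = 7c; tag = H(a9 5c 5c 7c) = dd ← matches
m4: inner = H(c3 36 36 3a 76) = df; tag = H(a9 5c 5c df) = 40

3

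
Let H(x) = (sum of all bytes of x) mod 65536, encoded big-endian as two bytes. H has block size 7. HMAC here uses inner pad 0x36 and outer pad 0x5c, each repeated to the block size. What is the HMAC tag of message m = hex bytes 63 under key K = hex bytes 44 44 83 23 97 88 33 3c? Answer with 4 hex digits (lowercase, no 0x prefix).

Key hex bytes 44 44 83 23 97 88 33 3c is 8 bytes > B = 7, so hash it first: H(key) = 02 bc, then zero-pad to 7 bytes: K' = 02 bc 00 00 00 00 00.
K' ⊕ ipad = 34 8a 36 36 36 36 36.  K' ⊕ opad = 5e e0 5c 5c 5c 5c 5c.
Inner input = (K'⊕ipad) ∥ m = 34 8a 36 36 36 36 36 ∥ 63.
Inner hash: sum = 52+138+54+54+54+54+54+99 = 559 → 02 2f.
Outer input = (K'⊕opad) ∥ inner = 5e e0 5c 5c 5c 5c 5c ∥ 02 2f.
Outer hash (tag): sum = 94+224+92+92+92+92+92+2+47 = 827 → 03 3b.

033b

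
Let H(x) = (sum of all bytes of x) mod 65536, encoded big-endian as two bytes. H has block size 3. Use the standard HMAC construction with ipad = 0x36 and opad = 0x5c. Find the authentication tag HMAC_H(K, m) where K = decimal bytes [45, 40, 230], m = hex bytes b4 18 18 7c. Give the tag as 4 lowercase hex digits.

020a

Key decimal bytes [45, 40, 230] = 2d 28 e6 is exactly B = 3 bytes: K' = 2d 28 e6.
K' ⊕ ipad = 1b 1e d0.  K' ⊕ opad = 71 74 ba.
Inner input = (K'⊕ipad) ∥ m = 1b 1e d0 ∥ b4 18 18 7c.
Inner hash: sum = 27+30+208+180+24+24+124 = 617 → 02 69.
Outer input = (K'⊕opad) ∥ inner = 71 74 ba ∥ 02 69.
Outer hash (tag): sum = 113+116+186+2+105 = 522 → 02 0a.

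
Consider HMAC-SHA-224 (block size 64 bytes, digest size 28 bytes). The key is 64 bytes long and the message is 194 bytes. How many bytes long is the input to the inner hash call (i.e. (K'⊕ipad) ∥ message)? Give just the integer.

Key is 64 ≤ 64 bytes, zero-padded: |K'| = 64.
Inner input = (K'⊕ipad) ∥ m → 64 + 194 = 258 bytes.

258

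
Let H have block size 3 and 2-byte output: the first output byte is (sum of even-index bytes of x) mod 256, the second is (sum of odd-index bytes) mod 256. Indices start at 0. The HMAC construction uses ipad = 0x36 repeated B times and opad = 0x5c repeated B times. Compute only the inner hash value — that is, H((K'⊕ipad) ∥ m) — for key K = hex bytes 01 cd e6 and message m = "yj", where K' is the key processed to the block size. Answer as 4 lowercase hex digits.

7174

Key hex bytes 01 cd e6 is exactly B = 3 bytes: K' = 01 cd e6.
K' ⊕ ipad = 37 fb d0.
Inner input = 37 fb d0 ∥ 79 6a.
Inner hash: even-index sum = 369 mod 256 = 113; odd-index sum = 372 mod 256 = 116 → 71 74.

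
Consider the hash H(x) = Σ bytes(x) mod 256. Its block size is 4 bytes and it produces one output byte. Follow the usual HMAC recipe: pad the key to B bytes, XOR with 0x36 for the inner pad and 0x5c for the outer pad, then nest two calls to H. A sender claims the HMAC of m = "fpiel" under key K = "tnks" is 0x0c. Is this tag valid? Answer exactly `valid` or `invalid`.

Key "tnks" = 74 6e 6b 73 is exactly B = 4 bytes: K' = 74 6e 6b 73.
K' ⊕ ipad = 42 58 5d 45; K' ⊕ opad = 28 32 37 2f.
Inner hash: sum = 66+88+93+69+102+112+105+101+108 = 844; mod 256 = 76 → 4c.
Outer hash (recomputed tag): sum = 40+50+55+47+76 = 268; mod 256 = 12 → 0c.
Recomputed tag = 0c; claimed = 0c → match.

valid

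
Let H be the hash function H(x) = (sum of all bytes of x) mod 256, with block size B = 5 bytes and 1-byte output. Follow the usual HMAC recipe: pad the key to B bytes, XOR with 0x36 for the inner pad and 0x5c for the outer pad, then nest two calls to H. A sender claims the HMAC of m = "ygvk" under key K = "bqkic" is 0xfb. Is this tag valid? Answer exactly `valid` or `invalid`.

invalid

Key "bqkic" = 62 71 6b 69 63 is exactly B = 5 bytes: K' = 62 71 6b 69 63.
K' ⊕ ipad = 54 47 5d 5f 55; K' ⊕ opad = 3e 2d 37 35 3f.
Inner hash: sum = 84+71+93+95+85+121+103+118+107 = 877; mod 256 = 109 → 6d.
Outer hash (recomputed tag): sum = 62+45+55+53+63+109 = 387; mod 256 = 131 → 83.
Recomputed tag = 83; claimed = fb → mismatch.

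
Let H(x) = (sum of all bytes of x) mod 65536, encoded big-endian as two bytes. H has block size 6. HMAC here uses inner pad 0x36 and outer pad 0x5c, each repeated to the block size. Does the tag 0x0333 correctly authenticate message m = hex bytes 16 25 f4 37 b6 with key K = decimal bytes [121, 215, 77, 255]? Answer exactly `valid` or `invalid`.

Key decimal bytes [121, 215, 77, 255] = 79 d7 4d ff is 4 bytes ≤ B = 6; zero-pad to 6 bytes: K' = 79 d7 4d ff 00 00.
K' ⊕ ipad = 4f e1 7b c9 36 36; K' ⊕ opad = 25 8b 11 a3 5c 5c.
Inner hash: sum = 79+225+123+201+54+54+22+37+244+55+182 = 1276 → 04 fc.
Outer hash (recomputed tag): sum = 37+139+17+163+92+92+4+252 = 796 → 03 1c.
Recomputed tag = 031c; claimed = 0333 → mismatch.

invalid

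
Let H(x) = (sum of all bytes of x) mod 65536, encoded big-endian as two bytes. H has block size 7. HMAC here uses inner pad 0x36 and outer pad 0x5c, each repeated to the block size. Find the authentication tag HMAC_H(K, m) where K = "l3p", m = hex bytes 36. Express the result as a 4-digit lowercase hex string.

02ef

Key "l3p" = 6c 33 70 is 3 bytes ≤ B = 7; zero-pad to 7 bytes: K' = 6c 33 70 00 00 00 00.
K' ⊕ ipad = 5a 05 46 36 36 36 36.  K' ⊕ opad = 30 6f 2c 5c 5c 5c 5c.
Inner input = (K'⊕ipad) ∥ m = 5a 05 46 36 36 36 36 ∥ 36.
Inner hash: sum = 90+5+70+54+54+54+54+54 = 435 → 01 b3.
Outer input = (K'⊕opad) ∥ inner = 30 6f 2c 5c 5c 5c 5c ∥ 01 b3.
Outer hash (tag): sum = 48+111+44+92+92+92+92+1+179 = 751 → 02 ef.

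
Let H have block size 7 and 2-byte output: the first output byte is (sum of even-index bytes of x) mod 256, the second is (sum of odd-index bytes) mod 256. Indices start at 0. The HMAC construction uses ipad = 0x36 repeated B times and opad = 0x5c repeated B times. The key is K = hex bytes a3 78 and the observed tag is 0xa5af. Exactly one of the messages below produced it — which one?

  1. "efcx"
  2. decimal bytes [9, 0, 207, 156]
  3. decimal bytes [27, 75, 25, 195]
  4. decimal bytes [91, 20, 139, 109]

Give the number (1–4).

Key hex bytes a3 78 is 2 bytes ≤ B = 7; zero-pad to 7 bytes: K' = a3 78 00 00 00 00 00.
K' ⊕ ipad = 95 4e 36 36 36 36 36; K' ⊕ opad = ff 24 5c 5c 5c 5c 5c.
m1: inner = H(95 4e 36 36 36 36 36 65 66 63 78) = 15 82; tag = H(ff 24 5c 5c 5c 5c 5c 15 82) = 95f1
m2: inner = H(95 4e 36 36 36 36 36 09 00 cf 9c) = d3 92; tag = H(ff 24 5c 5c 5c 5c 5c d3 92) = a5af ← matches
m3: inner = H(95 4e 36 36 36 36 36 1b 4b 19 c3) = 45 ee; tag = H(ff 24 5c 5c 5c 5c 5c 45 ee) = 0121
m4: inner = H(95 4e 36 36 36 36 36 5b 14 8b 6d) = b8 a0; tag = H(ff 24 5c 5c 5c 5c 5c b8 a0) = b394

2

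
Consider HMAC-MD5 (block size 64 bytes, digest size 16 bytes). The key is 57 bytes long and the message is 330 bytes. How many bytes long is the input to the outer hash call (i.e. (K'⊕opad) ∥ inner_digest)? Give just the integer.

Key is 57 ≤ 64 bytes, zero-padded: |K'| = 64.
Outer input = (K'⊕opad) ∥ H(inner) → 64 + 16 = 80 bytes.

80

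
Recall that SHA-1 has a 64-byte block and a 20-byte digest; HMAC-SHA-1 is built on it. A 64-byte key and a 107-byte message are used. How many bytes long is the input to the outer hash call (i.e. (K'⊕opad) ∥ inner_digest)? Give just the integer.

Key is 64 ≤ 64 bytes, zero-padded: |K'| = 64.
Outer input = (K'⊕opad) ∥ H(inner) → 64 + 20 = 84 bytes.

84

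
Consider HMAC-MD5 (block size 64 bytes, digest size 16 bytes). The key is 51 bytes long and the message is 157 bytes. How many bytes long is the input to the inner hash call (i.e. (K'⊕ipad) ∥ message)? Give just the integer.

Key is 51 ≤ 64 bytes, zero-padded: |K'| = 64.
Inner input = (K'⊕ipad) ∥ m → 64 + 157 = 221 bytes.

221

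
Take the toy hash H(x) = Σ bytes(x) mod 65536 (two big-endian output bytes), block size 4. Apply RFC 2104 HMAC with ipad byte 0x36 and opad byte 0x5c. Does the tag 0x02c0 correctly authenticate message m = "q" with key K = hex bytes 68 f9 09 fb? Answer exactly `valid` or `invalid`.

invalid

Key hex bytes 68 f9 09 fb is exactly B = 4 bytes: K' = 68 f9 09 fb.
K' ⊕ ipad = 5e cf 3f cd; K' ⊕ opad = 34 a5 55 a7.
Inner hash: sum = 94+207+63+205+113 = 682 → 02 aa.
Outer hash (recomputed tag): sum = 52+165+85+167+2+170 = 641 → 02 81.
Recomputed tag = 0281; claimed = 02c0 → mismatch.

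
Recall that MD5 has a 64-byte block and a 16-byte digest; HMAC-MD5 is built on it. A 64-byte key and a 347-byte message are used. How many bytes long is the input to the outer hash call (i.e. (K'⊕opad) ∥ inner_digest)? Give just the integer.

80

Key is 64 ≤ 64 bytes, zero-padded: |K'| = 64.
Outer input = (K'⊕opad) ∥ H(inner) → 64 + 16 = 80 bytes.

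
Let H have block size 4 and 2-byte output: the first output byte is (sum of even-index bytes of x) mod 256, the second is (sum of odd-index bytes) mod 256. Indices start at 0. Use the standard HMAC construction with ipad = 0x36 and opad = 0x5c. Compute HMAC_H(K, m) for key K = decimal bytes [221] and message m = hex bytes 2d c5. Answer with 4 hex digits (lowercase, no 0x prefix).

Key decimal bytes [221] = dd is 1 byte ≤ B = 4; zero-pad to 4 bytes: K' = dd 00 00 00.
K' ⊕ ipad = eb 36 36 36.  K' ⊕ opad = 81 5c 5c 5c.
Inner input = (K'⊕ipad) ∥ m = eb 36 36 36 ∥ 2d c5.
Inner hash: even-index sum = 334 mod 256 = 78; odd-index sum = 305 mod 256 = 49 → 4e 31.
Outer input = (K'⊕opad) ∥ inner = 81 5c 5c 5c ∥ 4e 31.
Outer hash (tag): even-index sum = 299 mod 256 = 43; odd-index sum = 233 mod 256 = 233 → 2b e9.

2be9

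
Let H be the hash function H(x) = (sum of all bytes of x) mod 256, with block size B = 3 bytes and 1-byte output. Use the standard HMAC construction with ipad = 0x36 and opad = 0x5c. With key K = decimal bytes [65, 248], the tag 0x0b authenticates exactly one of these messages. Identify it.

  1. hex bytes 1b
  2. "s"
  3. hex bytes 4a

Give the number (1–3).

Key decimal bytes [65, 248] = 41 f8 is 2 bytes ≤ B = 3; zero-pad to 3 bytes: K' = 41 f8 00.
K' ⊕ ipad = 77 ce 36; K' ⊕ opad = 1d a4 5c.
m1: inner = H(77 ce 36 1b) = 96; tag = H(1d a4 5c 96) = b3
m2: inner = H(77 ce 36 73) = ee; tag = H(1d a4 5c ee) = 0b ← matches
m3: inner = H(77 ce 36 4a) = c5; tag = H(1d a4 5c c5) = e2

2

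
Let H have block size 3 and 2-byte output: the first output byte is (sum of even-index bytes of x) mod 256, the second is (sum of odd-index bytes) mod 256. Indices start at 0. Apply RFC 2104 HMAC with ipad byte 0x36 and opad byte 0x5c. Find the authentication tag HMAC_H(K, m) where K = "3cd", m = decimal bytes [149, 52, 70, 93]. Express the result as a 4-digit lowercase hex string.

Key "3cd" = 33 63 64 is exactly B = 3 bytes: K' = 33 63 64.
K' ⊕ ipad = 05 55 52.  K' ⊕ opad = 6f 3f 38.
Inner input = (K'⊕ipad) ∥ m = 05 55 52 ∥ 95 34 46 5d.
Inner hash: even-index sum = 232 mod 256 = 232; odd-index sum = 304 mod 256 = 48 → e8 30.
Outer input = (K'⊕opad) ∥ inner = 6f 3f 38 ∥ e8 30.
Outer hash (tag): even-index sum = 215 mod 256 = 215; odd-index sum = 295 mod 256 = 39 → d7 27.

d727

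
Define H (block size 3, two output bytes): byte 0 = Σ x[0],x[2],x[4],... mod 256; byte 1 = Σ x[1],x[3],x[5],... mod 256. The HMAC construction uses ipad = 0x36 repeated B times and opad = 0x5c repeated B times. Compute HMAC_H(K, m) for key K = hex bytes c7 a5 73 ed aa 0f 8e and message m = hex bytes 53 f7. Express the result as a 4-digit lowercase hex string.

Key hex bytes c7 a5 73 ed aa 0f 8e is 7 bytes > B = 3, so hash it first: H(key) = 72 a1, then zero-pad to 3 bytes: K' = 72 a1 00.
K' ⊕ ipad = 44 97 36.  K' ⊕ opad = 2e fd 5c.
Inner input = (K'⊕ipad) ∥ m = 44 97 36 ∥ 53 f7.
Inner hash: even-index sum = 369 mod 256 = 113; odd-index sum = 234 mod 256 = 234 → 71 ea.
Outer input = (K'⊕opad) ∥ inner = 2e fd 5c ∥ 71 ea.
Outer hash (tag): even-index sum = 372 mod 256 = 116; odd-index sum = 366 mod 256 = 110 → 74 6e.

746e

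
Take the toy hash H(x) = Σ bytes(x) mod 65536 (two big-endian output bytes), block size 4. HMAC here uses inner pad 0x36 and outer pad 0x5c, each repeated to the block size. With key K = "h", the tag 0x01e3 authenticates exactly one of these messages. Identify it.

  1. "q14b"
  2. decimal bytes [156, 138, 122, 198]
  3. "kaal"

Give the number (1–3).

Key "h" = 68 is 1 byte ≤ B = 4; zero-pad to 4 bytes: K' = 68 00 00 00.
K' ⊕ ipad = 5e 36 36 36; K' ⊕ opad = 34 5c 5c 5c.
m1: inner = H(5e 36 36 36 71 31 34 62) = 02 38; tag = H(34 5c 5c 5c 02 38) = 0182
m2: inner = H(5e 36 36 36 9c 8a 7a c6) = 03 66; tag = H(34 5c 5c 5c 03 66) = 01b1
m3: inner = H(5e 36 36 36 6b 61 61 6c) = 02 99; tag = H(34 5c 5c 5c 02 99) = 01e3 ← matches

3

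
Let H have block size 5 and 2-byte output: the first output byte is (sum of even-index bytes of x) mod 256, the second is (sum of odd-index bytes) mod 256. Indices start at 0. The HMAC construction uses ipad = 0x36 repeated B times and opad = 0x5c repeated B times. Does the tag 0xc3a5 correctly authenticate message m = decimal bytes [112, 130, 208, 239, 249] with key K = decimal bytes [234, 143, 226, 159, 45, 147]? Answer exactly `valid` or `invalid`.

Key decimal bytes [234, 143, 226, 159, 45, 147] = ea 8f e2 9f 2d 93 is 6 bytes > B = 5, so hash it first: H(key) = f9 c1, then zero-pad to 5 bytes: K' = f9 c1 00 00 00.
K' ⊕ ipad = cf f7 36 36 36; K' ⊕ opad = a5 9d 5c 5c 5c.
Inner hash: even-index sum = 684 mod 256 = 172; odd-index sum = 870 mod 256 = 102 → ac 66.
Outer hash (recomputed tag): even-index sum = 451 mod 256 = 195; odd-index sum = 421 mod 256 = 165 → c3 a5.
Recomputed tag = c3a5; claimed = c3a5 → match.

valid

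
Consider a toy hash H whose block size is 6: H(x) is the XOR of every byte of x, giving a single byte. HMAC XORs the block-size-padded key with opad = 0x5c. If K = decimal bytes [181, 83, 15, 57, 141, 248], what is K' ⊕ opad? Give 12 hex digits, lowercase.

Key decimal bytes [181, 83, 15, 57, 141, 248] = b5 53 0f 39 8d f8 is exactly B = 6 bytes: K' = b5 53 0f 39 8d f8.
XOR each byte with 0x5c: b5⊕5c=e9, 53⊕5c=0f, 0f⊕5c=53, 39⊕5c=65, 8d⊕5c=d1, f8⊕5c=a4.

e90f5365d1a4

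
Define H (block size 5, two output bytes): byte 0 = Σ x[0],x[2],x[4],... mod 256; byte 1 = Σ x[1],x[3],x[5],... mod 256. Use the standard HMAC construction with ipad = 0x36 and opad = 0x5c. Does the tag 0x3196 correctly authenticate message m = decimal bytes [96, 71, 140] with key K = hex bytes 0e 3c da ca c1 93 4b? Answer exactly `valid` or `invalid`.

Key hex bytes 0e 3c da ca c1 93 4b is 7 bytes > B = 5, so hash it first: H(key) = f4 99, then zero-pad to 5 bytes: K' = f4 99 00 00 00.
K' ⊕ ipad = c2 af 36 36 36; K' ⊕ opad = a8 c5 5c 5c 5c.
Inner hash: even-index sum = 373 mod 256 = 117; odd-index sum = 465 mod 256 = 209 → 75 d1.
Outer hash (recomputed tag): even-index sum = 561 mod 256 = 49; odd-index sum = 406 mod 256 = 150 → 31 96.
Recomputed tag = 3196; claimed = 3196 → match.

valid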